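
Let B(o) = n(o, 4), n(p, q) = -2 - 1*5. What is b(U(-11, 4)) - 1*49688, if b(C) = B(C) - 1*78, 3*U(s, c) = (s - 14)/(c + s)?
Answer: -49773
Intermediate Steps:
n(p, q) = -7 (n(p, q) = -2 - 5 = -7)
B(o) = -7
U(s, c) = (-14 + s)/(3*(c + s)) (U(s, c) = ((s - 14)/(c + s))/3 = ((-14 + s)/(c + s))/3 = (-14 + s)/(3*(c + s)))
b(C) = -85 (b(C) = -7 - 1*78 = -7 - 78 = -85)
b(U(-11, 4)) - 1*49688 = -85 - 1*49688 = -85 - 49688 = -49773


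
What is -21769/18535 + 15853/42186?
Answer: -56773789/71083410 ≈ -0.79869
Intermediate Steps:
-21769/18535 + 15853/42186 = -21769*1/18535 + 15853*(1/42186) = -1979/1685 + 15853/42186 = -56773789/71083410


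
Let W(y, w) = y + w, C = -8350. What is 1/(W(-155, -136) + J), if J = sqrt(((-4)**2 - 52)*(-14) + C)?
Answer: -291/92527 - I*sqrt(7846)/92527 ≈ -0.003145 - 0.00095732*I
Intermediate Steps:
J = I*sqrt(7846) (J = sqrt(((-4)**2 - 52)*(-14) - 8350) = sqrt((16 - 52)*(-14) - 8350) = sqrt(-36*(-14) - 8350) = sqrt(504 - 8350) = sqrt(-7846) = I*sqrt(7846) ≈ 88.578*I)
W(y, w) = w + y
1/(W(-155, -136) + J) = 1/((-136 - 155) + I*sqrt(7846)) = 1/(-291 + I*sqrt(7846))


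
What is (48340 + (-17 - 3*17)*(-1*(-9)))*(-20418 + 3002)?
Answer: -831230848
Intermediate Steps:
(48340 + (-17 - 3*17)*(-1*(-9)))*(-20418 + 3002) = (48340 + (-17 - 51)*9)*(-17416) = (48340 - 68*9)*(-17416) = (48340 - 612)*(-17416) = 47728*(-17416) = -831230848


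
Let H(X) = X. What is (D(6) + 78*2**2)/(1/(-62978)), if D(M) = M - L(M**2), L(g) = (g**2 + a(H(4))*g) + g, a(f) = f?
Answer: 72928524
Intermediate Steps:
L(g) = g**2 + 5*g (L(g) = (g**2 + 4*g) + g = g**2 + 5*g)
D(M) = M - M**2*(5 + M**2)
(D(6) + 78*2**2)/(1/(-62978)) = (6*(1 - 1*6**3 - 5*6) + 78*2**2)/(1/(-62978)) = (6*(1 - 1*216 - 30) + 78*4)/(-1/62978) = (6*(1 - 216 - 30) + 312)*(-62978) = (6*(-245) + 312)*(-62978) = (-1470 + 312)*(-62978) = -1158*(-62978) = 72928524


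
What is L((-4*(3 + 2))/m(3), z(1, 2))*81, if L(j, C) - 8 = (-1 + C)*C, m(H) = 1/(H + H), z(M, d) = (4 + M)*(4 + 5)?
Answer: 161028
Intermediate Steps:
z(M, d) = 36 + 9*M (z(M, d) = (4 + M)*9 = 36 + 9*M)
m(H) = 1/(2*H)
L(j, C) = 8 + C*(-1 + C) (L(j, C) = 8 + (-1 + C)*C = 8 + C*(-1 + C))
L((-4*(3 + 2))/m(3), z(1, 2))*81 = (8 + (36 + 9*1)² - (36 + 9*1))*81 = (8 + (36 + 9)² - (36 + 9))*81 = (8 + 45² - 1*45)*81 = (8 + 2025 - 45)*81 = 1988*81 = 161028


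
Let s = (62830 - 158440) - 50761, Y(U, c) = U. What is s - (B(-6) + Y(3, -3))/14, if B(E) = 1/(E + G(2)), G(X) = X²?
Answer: -4098393/28 ≈ -1.4637e+5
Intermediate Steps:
B(E) = 1/(4 + E) (B(E) = 1/(E + 2²) = 1/(E + 4) = 1/(4 + E))
s = -146371 (s = -95610 - 50761 = -146371)
s - (B(-6) + Y(3, -3))/14 = -146371 - (1/(4 - 6) + 3)/14 = -146371 - (1/(-2) + 3)/14 = -146371 - (-½ + 3)/14 = -146371 - 5/(14*2) = -146371 - 1*5/28 = -146371 - 5/28 = -4098393/28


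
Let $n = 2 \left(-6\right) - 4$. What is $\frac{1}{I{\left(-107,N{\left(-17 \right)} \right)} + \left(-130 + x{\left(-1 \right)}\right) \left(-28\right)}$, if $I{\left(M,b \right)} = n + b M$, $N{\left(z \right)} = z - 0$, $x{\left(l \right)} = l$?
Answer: $\frac{1}{5471} \approx 0.00018278$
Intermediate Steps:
$n = -16$ ($n = -12 - 4 = -16$)
$N{\left(z \right)} = z$ ($N{\left(z \right)} = z + \left(-3 + 3\right) = z + 0 = z$)
$I{\left(M,b \right)} = -16 + M b$ ($I{\left(M,b \right)} = -16 + b M = -16 + M b$)
$\frac{1}{I{\left(-107,N{\left(-17 \right)} \right)} + \left(-130 + x{\left(-1 \right)}\right) \left(-28\right)} = \frac{1}{\left(-16 - -1819\right) + \left(-130 - 1\right) \left(-28\right)} = \frac{1}{\left(-16 + 1819\right) - -3668} = \frac{1}{1803 + 3668} = \frac{1}{5471}$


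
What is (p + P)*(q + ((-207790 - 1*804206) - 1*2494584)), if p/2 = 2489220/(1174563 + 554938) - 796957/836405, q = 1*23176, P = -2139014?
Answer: 10778410343852863908899136/1446563283905 ≈ 7.4510e+12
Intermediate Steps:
q = 23176
p = 1407316251286/1446563283905 (p = 2*(2489220/(1174563 + 554938) - 796957/836405) = 2*(2489220/1729501 - 796957*1/836405) = 2*(2489220*(1/1729501) - 796957/836405) = 2*(2489220/1729501 - 796957/836405) = 2*(703658125643/1446563283905) = 1407316251286/1446563283905 ≈ 0.97287)
(p + P)*(q + ((-207790 - 1*804206) - 1*2494584)) = (1407316251286/1446563283905 - 2139014)*(23176 + ((-207790 - 1*804206) - 1*2494584)) = -3094217708842518384*(23176 + ((-207790 - 804206) - 2494584))/1446563283905 = -3094217708842518384*(23176 + (-1011996 - 2494584))/1446563283905 = -3094217708842518384*(23176 - 3506580)/1446563283905 = -3094217708842518384/1446563283905*(-3483404) = 10778410343852863908899136/1446563283905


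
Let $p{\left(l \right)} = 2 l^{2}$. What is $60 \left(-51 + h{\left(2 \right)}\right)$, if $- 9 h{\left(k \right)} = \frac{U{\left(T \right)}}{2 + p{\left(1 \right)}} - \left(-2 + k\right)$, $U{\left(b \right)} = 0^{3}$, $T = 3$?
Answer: $-3060$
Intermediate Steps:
$U{\left(b \right)} = 0$
$h{\left(k \right)} = - \frac{2}{9} + \frac{k}{9}$ ($h{\left(k \right)} = - \frac{\frac{1}{2 + 2 \cdot 1^{2}} \cdot 0 - \left(-2 + k\right)}{9} = - \frac{\frac{1}{2 + 2 \cdot 1} \cdot 0 - \left(-2 + k\right)}{9} = - \frac{\frac{1}{2 + 2} \cdot 0 - \left(-2 + k\right)}{9} = - \frac{\frac{1}{4} \cdot 0 - \left(-2 + k\right)}{9} = - \frac{0 - \left(-2 + k\right)}{9} = - \frac{2 - k}{9} = - \frac{2}{9} + \frac{k}{9}$)
$60 \left(-51 + h{\left(2 \right)}\right) = 60 \left(-51 + \left(- \frac{2}{9} + \frac{1}{9} \cdot 2\right)\right) = 60 \left(-51 + \left(- \frac{2}{9} + \frac{2}{9}\right)\right) = 60 \left(-51 + 0\right) = 60 \left(-51\right) = -3060$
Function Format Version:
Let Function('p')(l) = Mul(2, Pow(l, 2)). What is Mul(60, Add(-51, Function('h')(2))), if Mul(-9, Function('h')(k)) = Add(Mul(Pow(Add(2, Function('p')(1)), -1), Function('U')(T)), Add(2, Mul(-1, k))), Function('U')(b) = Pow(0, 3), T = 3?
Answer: -3060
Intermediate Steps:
Function('U')(b) = 0
Function('h')(k) = Add(Rational(-2, 9), Mul(Rational(1, 9), k)) (Function('h')(k) = Mul(Rational(-1, 9), Add(Mul(Pow(Add(2, Mul(2, Pow(1, 2))), -1), 0), Add(2, Mul(-1, k)))) = Mul(Rational(-1, 9), Add(Mul(Pow(Add(2, Mul(2, 1)), -1), 0), Add(2, Mul(-1, k)))) = Mul(Rational(-1, 9), Add(Mul(Pow(Add(2, 2), -1), 0), Add(2, Mul(-1, k)))) = Mul(Rational(-1, 9), Add(Mul(Pow(4, -1), 0), Add(2, Mul(-1, k)))) = Mul(Rational(-1, 9), Add(Mul(Rational(1, 4), 0), Add(2, Mul(-1, k)))) = Mul(Rational(-1, 9), Add(0, Add(2, Mul(-1, k)))) = Mul(Rational(-1, 9), Add(2, Mul(-1, k))) = Add(Rational(-2, 9), Mul(Rational(1, 9), k)))
Mul(60, Add(-51, Function('h')(2))) = Mul(60, Add(-51, Add(Rational(-2, 9), Mul(Rational(1, 9), 2)))) = Mul(60, Add(-51, Add(Rational(-2, 9), Rational(2, 9)))) = Mul(60, Add(-51, 0)) = Mul(60, -51) = -3060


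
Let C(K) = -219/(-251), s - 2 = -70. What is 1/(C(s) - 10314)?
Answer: -251/2588595 ≈ -9.6964e-5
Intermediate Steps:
s = -68 (s = 2 - 70 = -68)
C(K) = 219/251 (C(K) = -219*(-1/251) = 219/251)
1/(C(s) - 10314) = 1/(219/251 - 10314) = 1/(-2588595/251) = -251/2588595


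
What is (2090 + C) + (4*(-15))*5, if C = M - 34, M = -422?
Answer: 1334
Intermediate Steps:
C = -456 (C = -422 - 34 = -456)
(2090 + C) + (4*(-15))*5 = (2090 - 456) + (4*(-15))*5 = 1634 - 60*5 = 1634 - 300 = 1334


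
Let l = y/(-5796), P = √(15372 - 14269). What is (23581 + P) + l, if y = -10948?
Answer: 212246/9 + √1103 ≈ 23616.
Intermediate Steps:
P = √1103 ≈ 33.211
l = 17/9 (l = -10948/(-5796) = -10948*(-1/5796) = 17/9 ≈ 1.8889)
(23581 + P) + l = (23581 + √1103) + 17/9 = 212246/9 + √1103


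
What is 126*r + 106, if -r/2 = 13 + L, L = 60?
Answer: -18290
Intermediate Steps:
r = -146 (r = -2*(13 + 60) = -2*73 = -146)
126*r + 106 = 126*(-146) + 106 = -18396 + 106 = -18290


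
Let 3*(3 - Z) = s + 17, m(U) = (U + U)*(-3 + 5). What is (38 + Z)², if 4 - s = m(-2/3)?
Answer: 88804/81 ≈ 1096.3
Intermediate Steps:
m(U) = 4*U (m(U) = (2*U)*2 = 4*U)
s = 20/3 (s = 4 - 4*(-2/3) = 4 - 4*(-2*⅓) = 4 - 4*(-2)/3 = 4 - 1*(-8/3) = 4 + 8/3 = 20/3 ≈ 6.6667)
Z = -44/9 (Z = 3 - (20/3 + 17)/3 = 3 - ⅓*71/3 = 3 - 71/9 = -44/9 ≈ -4.8889)
(38 + Z)² = (38 - 44/9)² = (298/9)² = 88804/81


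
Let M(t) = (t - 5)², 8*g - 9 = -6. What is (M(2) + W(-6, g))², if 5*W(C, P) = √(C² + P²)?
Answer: 131913/1600 + 27*√257/20 ≈ 104.09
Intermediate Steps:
g = 3/8 (g = 9/8 + (⅛)*(-6) = 9/8 - ¾ = 3/8 ≈ 0.37500)
W(C, P) = √(C² + P²)/5
M(t) = (-5 + t)²
(M(2) + W(-6, g))² = ((-5 + 2)² + √((-6)² + (3/8)²)/5)² = ((-3)² + √(36 + 9/64)/5)² = (9 + √(2313/64)/5)² = (9 + (3*√257/8)/5)² = (9 + 3*√257/40)²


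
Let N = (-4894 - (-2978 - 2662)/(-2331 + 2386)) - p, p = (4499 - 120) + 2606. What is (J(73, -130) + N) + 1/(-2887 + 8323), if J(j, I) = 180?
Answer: -693421585/59796 ≈ -11596.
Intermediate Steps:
p = 6985 (p = 4379 + 2606 = 6985)
N = -129541/11 (N = (-4894 - (-2978 - 2662)/(-2331 + 2386)) - 1*6985 = (-4894 - (-5640)/55) - 6985 = (-4894 - 1*(-1128/11)) - 6985 = (-4894 + 1128/11) - 6985 = -52706/11 - 6985 = -129541/11 ≈ -11776.)
(J(73, -130) + N) + 1/(-2887 + 8323) = (180 - 129541/11) + 1/(-2887 + 8323) = -127561/11 + 1/5436 = -693421585/59796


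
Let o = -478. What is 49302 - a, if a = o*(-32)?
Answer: 34006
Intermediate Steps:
a = 15296 (a = -478*(-32) = 15296)
49302 - a = 49302 - 1*15296 = 49302 - 15296 = 34006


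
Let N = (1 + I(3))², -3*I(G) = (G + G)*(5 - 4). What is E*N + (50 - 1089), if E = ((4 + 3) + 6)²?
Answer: -870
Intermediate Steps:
E = 169 (E = (7 + 6)² = 13² = 169)
I(G) = -2*G/3 (I(G) = -(G + G)*(5 - 4)/3 = -2*G/3)
N = 1 (N = (1 - ⅔*3)² = (1 - 2)² = (-1)² = 1)
E*N + (50 - 1089) = 169*1 + (50 - 1089) = 169 - 1039 = -870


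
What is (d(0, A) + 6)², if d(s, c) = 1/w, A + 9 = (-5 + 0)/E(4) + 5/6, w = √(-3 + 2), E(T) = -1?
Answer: (6 - I)² ≈ 35.0 - 12.0*I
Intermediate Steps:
w = I (w = √(-1) = I ≈ 1.0*I)
A = -19/6 (A = -9 + ((-5 + 0)/(-1) + 5/6) = -9 + (-5*(-1) + 5*(⅙)) = -9 + (5 + ⅚) = -9 + 35/6 = -19/6 ≈ -3.1667)
d(s, c) = -I (d(s, c) = 1/I = -I)
(d(0, A) + 6)² = (-I + 6)² = (6 - I)²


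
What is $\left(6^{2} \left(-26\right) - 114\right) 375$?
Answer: $-393750$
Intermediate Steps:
$\left(6^{2} \left(-26\right) - 114\right) 375 = \left(36 \left(-26\right) - 114\right) 375 = \left(-936 - 114\right) 375 = \left(-1050\right) 375 = -393750$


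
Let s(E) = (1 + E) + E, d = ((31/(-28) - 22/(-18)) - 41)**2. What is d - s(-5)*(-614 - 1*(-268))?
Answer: -91599647/63504 ≈ -1442.4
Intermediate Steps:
d = 106151809/63504 (d = ((31*(-1/28) - 22*(-1/18)) - 41)**2 = ((-31/28 + 11/9) - 41)**2 = (29/252 - 41)**2 = (-10303/252)**2 = 106151809/63504 ≈ 1671.6)
s(E) = 1 + 2*E
d - s(-5)*(-614 - 1*(-268)) = 106151809/63504 - (1 + 2*(-5))*(-614 - 1*(-268)) = 106151809/63504 - (1 - 10)*(-614 + 268) = 106151809/63504 - (-9)*(-346) = 106151809/63504 - 1*3114 = 106151809/63504 - 3114 = -91599647/63504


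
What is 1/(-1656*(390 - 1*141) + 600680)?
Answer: 1/188336 ≈ 5.3097e-6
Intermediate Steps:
1/(-1656*(390 - 1*141) + 600680) = 1/(-1656*(390 - 141) + 600680) = 1/(-1656*249 + 600680) = 1/(-8*51543 + 600680) = 1/(-412344 + 600680) = 1/188336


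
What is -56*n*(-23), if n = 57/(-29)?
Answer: -73416/29 ≈ -2531.6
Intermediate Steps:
n = -57/29 (n = 57*(-1/29) = -57/29 ≈ -1.9655)
-56*n*(-23) = -56*(-57/29)*(-23) = (3192/29)*(-23) = -73416/29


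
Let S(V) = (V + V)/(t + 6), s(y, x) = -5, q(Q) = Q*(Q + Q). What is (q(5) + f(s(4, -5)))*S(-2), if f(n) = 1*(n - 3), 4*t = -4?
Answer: -168/5 ≈ -33.600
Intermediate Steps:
t = -1 (t = (¼)*(-4) = -1)
q(Q) = 2*Q² (q(Q) = Q*(2*Q) = 2*Q²)
S(V) = 2*V/5 (S(V) = (V + V)/(-1 + 6) = (2*V)/5 = (2*V)*(⅕) = 2*V/5)
f(n) = -3 + n (f(n) = 1*(-3 + n) = -3 + n)
(q(5) + f(s(4, -5)))*S(-2) = (2*5² + (-3 - 5))*((⅖)*(-2)) = (2*25 - 8)*(-⅘) = (50 - 8)*(-⅘) = 42*(-⅘) = -168/5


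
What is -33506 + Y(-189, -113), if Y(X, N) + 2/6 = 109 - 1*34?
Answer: -100294/3 ≈ -33431.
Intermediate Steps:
Y(X, N) = 224/3 (Y(X, N) = -⅓ + (109 - 1*34) = -⅓ + (109 - 34) = -⅓ + 75 = 224/3)
-33506 + Y(-189, -113) = -33506 + 224/3 = -100294/3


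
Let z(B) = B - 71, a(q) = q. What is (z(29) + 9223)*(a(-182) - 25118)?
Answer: -232279300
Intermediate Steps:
z(B) = -71 + B
(z(29) + 9223)*(a(-182) - 25118) = ((-71 + 29) + 9223)*(-182 - 25118) = (-42 + 9223)*(-25300) = 9181*(-25300) = -232279300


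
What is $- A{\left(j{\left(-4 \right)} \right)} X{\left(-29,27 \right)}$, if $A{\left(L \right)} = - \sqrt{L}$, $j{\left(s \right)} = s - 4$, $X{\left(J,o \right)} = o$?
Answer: $54 i \sqrt{2} \approx 76.368 i$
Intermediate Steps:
$j{\left(s \right)} = -4 + s$ ($j{\left(s \right)} = s - 4 = -4 + s$)
$- A{\left(j{\left(-4 \right)} \right)} X{\left(-29,27 \right)} = - \left(-1\right) \sqrt{-4 - 4} \cdot 27 = - \left(-1\right) \sqrt{-8} \cdot 27 = - \left(-1\right) 2 i \sqrt{2} \cdot 27 = - \left(-2\right) i \sqrt{2} \cdot 27 = 2 i \sqrt{2} \cdot 27 = 54 i \sqrt{2}$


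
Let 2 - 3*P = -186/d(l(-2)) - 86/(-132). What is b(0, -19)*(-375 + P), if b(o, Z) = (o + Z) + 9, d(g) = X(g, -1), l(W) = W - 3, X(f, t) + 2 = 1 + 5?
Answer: 355460/99 ≈ 3590.5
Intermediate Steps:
X(f, t) = 4 (X(f, t) = -2 + (1 + 5) = -2 + 6 = 4)
l(W) = -3 + W
d(g) = 4
P = 1579/99 (P = 2/3 - (-186/4 - 86/(-132))/3 = 2/3 - (-186*1/4 - 86*(-1/132))/3 = 2/3 - (-93/2 + 43/66)/3 = 2/3 - 1/3*(-1513/33) = 2/3 + 1513/99 = 1579/99 ≈ 15.949)
b(o, Z) = 9 + Z + o (b(o, Z) = (Z + o) + 9 = 9 + Z + o)
b(0, -19)*(-375 + P) = (9 - 19 + 0)*(-375 + 1579/99) = -10*(-35546/99) = 355460/99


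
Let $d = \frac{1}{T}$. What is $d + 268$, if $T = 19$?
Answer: $\frac{5093}{19} \approx 268.05$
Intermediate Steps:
$d = \frac{1}{19} \approx 0.052632$
$d + 268 = \frac{1}{19} + 268 = \frac{5093}{19}$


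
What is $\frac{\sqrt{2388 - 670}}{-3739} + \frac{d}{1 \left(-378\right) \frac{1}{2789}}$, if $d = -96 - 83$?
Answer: $\frac{499231}{378} - \frac{\sqrt{1718}}{3739} \approx 1320.7$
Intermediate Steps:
$d = -179$ ($d = -96 - 83 = -179$)
$\frac{\sqrt{2388 - 670}}{-3739} + \frac{d}{1 \left(-378\right) \frac{1}{2789}} = \frac{\sqrt{2388 - 670}}{-3739} - \frac{179}{1 \left(-378\right) \frac{1}{2789}} = \sqrt{1718} \left(- \frac{1}{3739}\right) - \frac{179}{\left(-378\right) \frac{1}{2789}} = - \frac{\sqrt{1718}}{3739} - \frac{179}{- \frac{378}{2789}} = - \frac{\sqrt{1718}}{3739} - - \frac{499231}{378} = - \frac{\sqrt{1718}}{3739} + \frac{499231}{378} = \frac{499231}{378} - \frac{\sqrt{1718}}{3739}$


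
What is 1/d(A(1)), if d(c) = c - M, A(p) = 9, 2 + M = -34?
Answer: 1/45 ≈ 0.022222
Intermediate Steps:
M = -36 (M = -2 - 34 = -36)
d(c) = 36 + c (d(c) = c - 1*(-36) = c + 36 = 36 + c)
1/d(A(1)) = 1/(36 + 9) = 1/45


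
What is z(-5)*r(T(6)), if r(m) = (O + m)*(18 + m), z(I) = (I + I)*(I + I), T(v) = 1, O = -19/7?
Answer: -22800/7 ≈ -3257.1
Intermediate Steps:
O = -19/7 (O = -19*⅐ = -19/7 ≈ -2.7143)
z(I) = 4*I² (z(I) = (2*I)*(2*I) = 4*I²)
r(m) = (18 + m)*(-19/7 + m) (r(m) = (-19/7 + m)*(18 + m) = (18 + m)*(-19/7 + m))
z(-5)*r(T(6)) = (4*(-5)²)*(-342/7 + 1² + (107/7)*1) = (4*25)*(-342/7 + 1 + 107/7) = 100*(-228/7) = -22800/7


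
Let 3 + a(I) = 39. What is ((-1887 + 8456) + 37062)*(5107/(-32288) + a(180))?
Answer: 50492454691/32288 ≈ 1.5638e+6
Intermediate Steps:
a(I) = 36 (a(I) = -3 + 39 = 36)
((-1887 + 8456) + 37062)*(5107/(-32288) + a(180)) = ((-1887 + 8456) + 37062)*(5107/(-32288) + 36) = (6569 + 37062)*(5107*(-1/32288) + 36) = 43631*(-5107/32288 + 36) = 43631*(1157261/32288) = 50492454691/32288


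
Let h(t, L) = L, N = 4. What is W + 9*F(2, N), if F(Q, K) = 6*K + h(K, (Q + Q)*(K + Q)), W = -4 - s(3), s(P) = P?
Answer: 425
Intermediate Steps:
W = -7 (W = -4 - 1*3 = -4 - 3 = -7)
F(Q, K) = 6*K + 2*Q*(K + Q) (F(Q, K) = 6*K + (Q + Q)*(K + Q) = 6*K + (2*Q)*(K + Q) = 6*K + 2*Q*(K + Q))
W + 9*F(2, N) = -7 + 9*(6*4 + 2*2*(4 + 2)) = -7 + 9*(24 + 2*2*6) = -7 + 9*(24 + 24) = -7 + 9*48 = -7 + 432 = 425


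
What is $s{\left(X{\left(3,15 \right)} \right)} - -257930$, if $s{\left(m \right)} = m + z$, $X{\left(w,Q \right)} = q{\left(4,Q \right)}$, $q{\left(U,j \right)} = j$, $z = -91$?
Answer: $257854$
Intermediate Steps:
$X{\left(w,Q \right)} = Q$
$s{\left(m \right)} = -91 + m$ ($s{\left(m \right)} = m - 91 = -91 + m$)
$s{\left(X{\left(3,15 \right)} \right)} - -257930 = \left(-91 + 15\right) - -257930 = -76 + 257930 = 257854$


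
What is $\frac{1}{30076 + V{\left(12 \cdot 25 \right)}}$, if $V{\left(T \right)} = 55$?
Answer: $\frac{1}{30131} \approx 3.3188 \cdot 10^{-5}$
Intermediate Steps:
$\frac{1}{30076 + V{\left(12 \cdot 25 \right)}} = \frac{1}{30076 + 55} = \frac{1}{30131}$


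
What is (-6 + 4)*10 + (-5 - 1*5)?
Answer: -30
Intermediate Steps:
(-6 + 4)*10 + (-5 - 1*5) = -2*10 + (-5 - 5) = -20 - 10 = -30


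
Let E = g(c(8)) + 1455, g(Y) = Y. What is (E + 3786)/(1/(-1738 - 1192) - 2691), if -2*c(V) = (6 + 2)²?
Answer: -15262370/7884631 ≈ -1.9357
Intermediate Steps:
c(V) = -32 (c(V) = -(6 + 2)²/2 = -½*8² = -½*64 = -32)
E = 1423 (E = -32 + 1455 = 1423)
(E + 3786)/(1/(-1738 - 1192) - 2691) = (1423 + 3786)/(1/(-1738 - 1192) - 2691) = 5209/(1/(-2930) - 2691) = 5209/(-1/2930 - 2691) = 5209/(-7884631/2930) = 5209*(-2930/7884631) = -15262370/7884631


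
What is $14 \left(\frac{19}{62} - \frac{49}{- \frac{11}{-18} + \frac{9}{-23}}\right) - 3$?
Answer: $- \frac{1257212}{403} \approx -3119.6$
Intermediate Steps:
$14 \left(\frac{19}{62} - \frac{49}{- \frac{11}{-18} + \frac{9}{-23}}\right) - 3 = 14 \left(19 \cdot \frac{1}{62} - \frac{49}{\left(-11\right) \left(- \frac{1}{18}\right) + 9 \left(- \frac{1}{23}\right)}\right) - 3 = 14 \left(\frac{19}{62} - \frac{49}{\frac{11}{18} - \frac{9}{23}}\right) - 3 = 14 \left(\frac{19}{62} - \frac{49}{\frac{91}{414}}\right) - 3 = 14 \left(\frac{19}{62} - \frac{2898}{13}\right) - 3 = 14 \left(- \frac{179429}{806}\right) - 3 = - \frac{1256003}{403} - 3 = - \frac{1257212}{403}$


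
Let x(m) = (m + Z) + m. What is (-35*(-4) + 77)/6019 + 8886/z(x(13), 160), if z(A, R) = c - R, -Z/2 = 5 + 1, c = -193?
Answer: -53408233/2124707 ≈ -25.137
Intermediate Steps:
Z = -12 (Z = -2*(5 + 1) = -2*6 = -12)
x(m) = -12 + 2*m (x(m) = (m - 12) + m = (-12 + m) + m = -12 + 2*m)
z(A, R) = -193 - R
(-35*(-4) + 77)/6019 + 8886/z(x(13), 160) = (-35*(-4) + 77)/6019 + 8886/(-193 - 1*160) = (140 + 77)*(1/6019) + 8886/(-193 - 160) = 217*(1/6019) + 8886/(-353) = 217/6019 + 8886*(-1/353) = 217/6019 - 8886/353 = -53408233/2124707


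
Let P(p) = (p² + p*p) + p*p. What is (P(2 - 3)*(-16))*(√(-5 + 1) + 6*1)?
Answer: -288 - 96*I ≈ -288.0 - 96.0*I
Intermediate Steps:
P(p) = 3*p² (P(p) = (p² + p²) + p² = 2*p² + p² = 3*p²)
(P(2 - 3)*(-16))*(√(-5 + 1) + 6*1) = ((3*(2 - 3)²)*(-16))*(√(-5 + 1) + 6*1) = ((3*(-1)²)*(-16))*(√(-4) + 6) = ((3*1)*(-16))*(2*I + 6) = (3*(-16))*(6 + 2*I) = -48*(6 + 2*I) = -288 - 96*I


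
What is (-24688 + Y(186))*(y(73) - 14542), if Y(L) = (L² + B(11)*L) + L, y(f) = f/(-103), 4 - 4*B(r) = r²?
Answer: -13940945993/206 ≈ -6.7674e+7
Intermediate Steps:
B(r) = 1 - r²/4
y(f) = -f/103 (y(f) = f*(-1/103) = -f/103)
Y(L) = L² - 113*L/4 (Y(L) = (L² + (1 - ¼*11²)*L) + L = (L² + (1 - ¼*121)*L) + L = (L² + (1 - 121/4)*L) + L = (L² - 117*L/4) + L = L² - 113*L/4)
(-24688 + Y(186))*(y(73) - 14542) = (-24688 + (¼)*186*(-113 + 4*186))*(-1/103*73 - 14542) = (-24688 + (¼)*186*(-113 + 744))*(-73/103 - 14542) = (-24688 + (¼)*186*631)*(-1497899/103) = (-24688 + 58683/2)*(-1497899/103) = (9307/2)*(-1497899/103) = -13940945993/206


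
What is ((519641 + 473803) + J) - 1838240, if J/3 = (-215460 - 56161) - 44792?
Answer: -1794035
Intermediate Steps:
J = -949239 (J = 3*((-215460 - 56161) - 44792) = 3*(-271621 - 44792) = 3*(-316413) = -949239)
((519641 + 473803) + J) - 1838240 = ((519641 + 473803) - 949239) - 1838240 = (993444 - 949239) - 1838240 = 44205 - 1838240 = -1794035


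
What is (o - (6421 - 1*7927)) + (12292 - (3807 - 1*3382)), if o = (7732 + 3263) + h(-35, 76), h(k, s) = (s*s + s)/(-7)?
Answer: 23532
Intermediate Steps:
h(k, s) = -s/7 - s**2/7 (h(k, s) = (s**2 + s)*(-1/7) = (s + s**2)*(-1/7) = -s/7 - s**2/7)
o = 10159 (o = (7732 + 3263) - 1/7*76*(1 + 76) = 10995 - 1/7*76*77 = 10995 - 836 = 10159)
(o - (6421 - 1*7927)) + (12292 - (3807 - 1*3382)) = (10159 - (6421 - 1*7927)) + (12292 - (3807 - 1*3382)) = (10159 - (6421 - 7927)) + (12292 - (3807 - 3382)) = (10159 - 1*(-1506)) + (12292 - 1*425) = (10159 + 1506) + (12292 - 425) = 11665 + 11867 = 23532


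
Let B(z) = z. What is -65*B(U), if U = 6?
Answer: -390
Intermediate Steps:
-65*B(U) = -65*6 = -390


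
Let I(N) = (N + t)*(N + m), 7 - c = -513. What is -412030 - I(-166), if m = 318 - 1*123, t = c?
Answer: -422296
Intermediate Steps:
c = 520 (c = 7 - 1*(-513) = 7 + 513 = 520)
t = 520
m = 195 (m = 318 - 123 = 195)
I(N) = (195 + N)*(520 + N) (I(N) = (N + 520)*(N + 195) = (520 + N)*(195 + N) = (195 + N)*(520 + N))
-412030 - I(-166) = -412030 - (101400 + (-166)² + 715*(-166)) = -412030 - (101400 + 27556 - 118690) = -412030 - 1*10266 = -412030 - 10266 = -422296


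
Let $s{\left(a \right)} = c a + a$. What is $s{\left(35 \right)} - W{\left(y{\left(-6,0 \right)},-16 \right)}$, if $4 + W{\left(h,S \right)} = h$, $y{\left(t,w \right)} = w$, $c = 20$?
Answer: $739$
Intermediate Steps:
$W{\left(h,S \right)} = -4 + h$
$s{\left(a \right)} = 21 a$ ($s{\left(a \right)} = 20 a + a = 21 a$)
$s{\left(35 \right)} - W{\left(y{\left(-6,0 \right)},-16 \right)} = 21 \cdot 35 - \left(-4 + 0\right) = 735 - -4 = 735 + 4 = 739$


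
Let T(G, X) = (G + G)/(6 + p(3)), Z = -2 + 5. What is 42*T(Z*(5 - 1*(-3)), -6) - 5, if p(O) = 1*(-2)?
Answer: 499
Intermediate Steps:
Z = 3
p(O) = -2
T(G, X) = G/2 (T(G, X) = (G + G)/(6 - 2) = (2*G)/4 = (2*G)*(¼) = G/2)
42*T(Z*(5 - 1*(-3)), -6) - 5 = 42*((3*(5 - 1*(-3)))/2) - 5 = 42*((3*(5 + 3))/2) - 5 = 42*((3*8)/2) - 5 = 42*((½)*24) - 5 = 42*12 - 5 = 504 - 5 = 499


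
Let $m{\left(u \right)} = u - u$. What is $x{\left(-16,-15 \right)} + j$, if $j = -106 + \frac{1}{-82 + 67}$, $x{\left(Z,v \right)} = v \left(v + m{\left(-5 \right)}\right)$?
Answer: $\frac{1784}{15} \approx 118.93$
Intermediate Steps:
$m{\left(u \right)} = 0$
$x{\left(Z,v \right)} = v^{2}$ ($x{\left(Z,v \right)} = v \left(v + 0\right) = v v = v^{2}$)
$j = - \frac{1591}{15}$ ($j = -106 + \frac{1}{-15} = -106 - \frac{1}{15} = - \frac{1591}{15} \approx -106.07$)
$x{\left(-16,-15 \right)} + j = \left(-15\right)^{2} - \frac{1591}{15} = 225 - \frac{1591}{15} = \frac{1784}{15}$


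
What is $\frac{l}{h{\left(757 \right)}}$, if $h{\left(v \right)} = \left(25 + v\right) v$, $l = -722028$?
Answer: $- \frac{361014}{295987} \approx -1.2197$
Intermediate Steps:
$h{\left(v \right)} = v \left(25 + v\right)$
$\frac{l}{h{\left(757 \right)}} = - \frac{722028}{757 \left(25 + 757\right)} = - \frac{722028}{757 \cdot 782} = - \frac{722028}{591974} = \left(-722028\right) \frac{1}{591974} = - \frac{361014}{295987}$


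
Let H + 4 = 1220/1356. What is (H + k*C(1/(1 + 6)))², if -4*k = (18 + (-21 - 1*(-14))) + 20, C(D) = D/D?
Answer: 216472369/1838736 ≈ 117.73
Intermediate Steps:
C(D) = 1
H = -1051/339 (H = -4 + 1220/1356 = -4 + 1220*(1/1356) = -4 + 305/339 = -1051/339 ≈ -3.1003)
k = -31/4 (k = -((18 + (-21 - 1*(-14))) + 20)/4 = -((18 + (-21 + 14)) + 20)/4 = -((18 - 7) + 20)/4 = -(11 + 20)/4 = -¼*31 = -31/4 ≈ -7.7500)
(H + k*C(1/(1 + 6)))² = (-1051/339 - 31/4*1)² = (-1051/339 - 31/4)² = (-14713/1356)² = 216472369/1838736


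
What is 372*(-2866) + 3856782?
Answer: 2790630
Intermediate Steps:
372*(-2866) + 3856782 = -1066152 + 3856782 = 2790630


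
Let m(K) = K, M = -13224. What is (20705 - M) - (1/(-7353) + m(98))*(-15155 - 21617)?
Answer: 26747125733/7353 ≈ 3.6376e+6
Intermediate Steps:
(20705 - M) - (1/(-7353) + m(98))*(-15155 - 21617) = (20705 - 1*(-13224)) - (1/(-7353) + 98)*(-15155 - 21617) = (20705 + 13224) - (-1/7353 + 98)*(-36772) = 33929 - 720593*(-36772)/7353 = 33929 - 1*(-26497645796/7353) = 33929 + 26497645796/7353 = 26747125733/7353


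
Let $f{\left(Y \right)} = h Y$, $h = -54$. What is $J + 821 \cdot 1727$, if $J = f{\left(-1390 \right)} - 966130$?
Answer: $526797$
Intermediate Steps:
$f{\left(Y \right)} = - 54 Y$
$J = -891070$ ($J = \left(-54\right) \left(-1390\right) - 966130 = 75060 - 966130 = -891070$)
$J + 821 \cdot 1727 = -891070 + 821 \cdot 1727 = -891070 + 1417867 = 526797$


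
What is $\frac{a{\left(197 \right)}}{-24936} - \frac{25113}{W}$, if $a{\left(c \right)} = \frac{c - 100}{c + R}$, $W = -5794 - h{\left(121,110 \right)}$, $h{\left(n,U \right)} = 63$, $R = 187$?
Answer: $\frac{240467054783}{56083258368} \approx 4.2877$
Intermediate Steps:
$W = -5857$ ($W = -5794 - 63 = -5857$)
$a{\left(c \right)} = \frac{-100 + c}{187 + c}$ ($a{\left(c \right)} = \frac{c - 100}{c + 187} = \frac{-100 + c}{187 + c}$)
$\frac{a{\left(197 \right)}}{-24936} - \frac{25113}{W} = \frac{\frac{1}{187 + 197} \left(-100 + 197\right)}{-24936} - \frac{25113}{-5857} = \frac{1}{384} \cdot 97 \left(- \frac{1}{24936}\right) - - \frac{25113}{5857} = \frac{1}{384} \cdot 97 \left(- \frac{1}{24936}\right) + \frac{25113}{5857} = \frac{97}{384} \left(- \frac{1}{24936}\right) + \frac{25113}{5857} = - \frac{97}{9575424} + \frac{25113}{5857} = \frac{240467054783}{56083258368}$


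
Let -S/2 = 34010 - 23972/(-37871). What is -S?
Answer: 2576033364/37871 ≈ 68021.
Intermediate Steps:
S = -2576033364/37871 (S = -2*(34010 - 23972/(-37871)) = -2*(34010 - 23972*(-1)/37871) = -2*(34010 - 1*(-23972/37871)) = -2*(34010 + 23972/37871) = -2*1288016682/37871 = -2576033364/37871 ≈ -68021.)
-S = -1*(-2576033364/37871) = 2576033364/37871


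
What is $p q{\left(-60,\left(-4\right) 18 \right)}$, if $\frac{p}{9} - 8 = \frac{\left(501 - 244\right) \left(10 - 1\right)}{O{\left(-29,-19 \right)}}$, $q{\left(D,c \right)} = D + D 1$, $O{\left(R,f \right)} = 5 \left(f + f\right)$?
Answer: $\frac{85644}{19} \approx 4507.6$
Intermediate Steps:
$O{\left(R,f \right)} = 10 f$ ($O{\left(R,f \right)} = 5 \cdot 2 f = 10 f$)
$q{\left(D,c \right)} = 2 D$ ($q{\left(D,c \right)} = D + D = 2 D$)
$p = - \frac{7137}{190}$ ($p = 72 + 9 \frac{\left(501 - 244\right) \left(10 - 1\right)}{10 \left(-19\right)} = 72 + 9 \frac{257 \cdot 9}{-190} = 72 + 9 \cdot 2313 \left(- \frac{1}{190}\right) = 72 + 9 \left(- \frac{2313}{190}\right) = 72 - \frac{20817}{190} = - \frac{7137}{190} \approx -37.563$)
$p q{\left(-60,\left(-4\right) 18 \right)} = - \frac{7137 \cdot 2 \left(-60\right)}{190} = \left(- \frac{7137}{190}\right) \left(-120\right) = \frac{85644}{19}$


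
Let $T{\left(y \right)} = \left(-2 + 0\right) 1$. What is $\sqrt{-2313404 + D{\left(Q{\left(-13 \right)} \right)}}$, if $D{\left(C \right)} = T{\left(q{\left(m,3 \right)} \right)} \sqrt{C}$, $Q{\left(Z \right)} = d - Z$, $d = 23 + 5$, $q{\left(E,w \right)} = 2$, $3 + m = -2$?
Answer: $\sqrt{-2313404 - 2 \sqrt{41}} \approx 1521.0 i$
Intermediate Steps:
$m = -5$ ($m = -3 - 2 = -5$)
$d = 28$
$Q{\left(Z \right)} = 28 - Z$
$T{\left(y \right)} = -2$ ($T{\left(y \right)} = \left(-2\right) 1 = -2$)
$D{\left(C \right)} = - 2 \sqrt{C}$
$\sqrt{-2313404 + D{\left(Q{\left(-13 \right)} \right)}} = \sqrt{-2313404 - 2 \sqrt{28 - -13}} = \sqrt{-2313404 - 2 \sqrt{28 + 13}} = \sqrt{-2313404 - 2 \sqrt{41}}$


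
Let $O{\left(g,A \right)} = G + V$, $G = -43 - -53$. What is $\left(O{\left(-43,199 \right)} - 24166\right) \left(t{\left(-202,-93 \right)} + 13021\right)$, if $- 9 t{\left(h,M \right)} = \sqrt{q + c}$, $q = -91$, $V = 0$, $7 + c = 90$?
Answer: $-314535276 + 5368 i \sqrt{2} \approx -3.1454 \cdot 10^{8} + 7591.5 i$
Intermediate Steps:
$c = 83$ ($c = -7 + 90 = 83$)
$G = 10$ ($G = -43 + 53 = 10$)
$t{\left(h,M \right)} = - \frac{2 i \sqrt{2}}{9}$ ($t{\left(h,M \right)} = - \frac{\sqrt{-91 + 83}}{9} = - \frac{\sqrt{-8}}{9} = - \frac{2 i \sqrt{2}}{9}$)
$O{\left(g,A \right)} = 10$ ($O{\left(g,A \right)} = 10 + 0 = 10$)
$\left(O{\left(-43,199 \right)} - 24166\right) \left(t{\left(-202,-93 \right)} + 13021\right) = \left(10 - 24166\right) \left(- \frac{2 i \sqrt{2}}{9} + 13021\right) = - 24156 \left(13021 - \frac{2 i \sqrt{2}}{9}\right) = -314535276 + 5368 i \sqrt{2}$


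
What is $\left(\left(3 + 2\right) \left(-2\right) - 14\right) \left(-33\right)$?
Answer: $792$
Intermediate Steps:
$\left(\left(3 + 2\right) \left(-2\right) - 14\right) \left(-33\right) = \left(5 \left(-2\right) - 14\right) \left(-33\right) = \left(-10 - 14\right) \left(-33\right) = \left(-24\right) \left(-33\right) = 792$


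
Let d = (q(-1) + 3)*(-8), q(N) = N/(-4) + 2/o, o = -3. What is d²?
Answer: 3844/9 ≈ 427.11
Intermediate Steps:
q(N) = -⅔ - N/4 (q(N) = N/(-4) + 2/(-3) = N*(-¼) + 2*(-⅓) = -N/4 - ⅔ = -⅔ - N/4)
d = -62/3 (d = ((-⅔ - ¼*(-1)) + 3)*(-8) = ((-⅔ + ¼) + 3)*(-8) = (-5/12 + 3)*(-8) = (31/12)*(-8) = -62/3 ≈ -20.667)
d² = (-62/3)² = 3844/9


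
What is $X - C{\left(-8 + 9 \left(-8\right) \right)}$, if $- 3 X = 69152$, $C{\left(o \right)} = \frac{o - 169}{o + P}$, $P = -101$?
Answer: $- \frac{12517259}{543} \approx -23052.0$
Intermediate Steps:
$C{\left(o \right)} = \frac{-169 + o}{-101 + o}$ ($C{\left(o \right)} = \frac{o - 169}{o - 101} = \frac{-169 + o}{-101 + o}$)
$X = - \frac{69152}{3}$ ($X = \left(- \frac{1}{3}\right) 69152 = - \frac{69152}{3} \approx -23051.0$)
$X - C{\left(-8 + 9 \left(-8\right) \right)} = - \frac{69152}{3} - \frac{-169 + \left(-8 + 9 \left(-8\right)\right)}{-101 + \left(-8 + 9 \left(-8\right)\right)} = - \frac{69152}{3} - \frac{-169 - 80}{-101 - 80} = - \frac{69152}{3} - \frac{1}{-181} \left(-249\right) = - \frac{69152}{3} - \left(- \frac{1}{181}\right) \left(-249\right) = - \frac{69152}{3} - \frac{249}{181} = - \frac{12517259}{543}$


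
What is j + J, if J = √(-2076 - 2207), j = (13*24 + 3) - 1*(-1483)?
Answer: 1798 + I*√4283 ≈ 1798.0 + 65.445*I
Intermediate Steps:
j = 1798 (j = (312 + 3) + 1483 = 315 + 1483 = 1798)
J = I*√4283 (J = √(-4283) = I*√4283 ≈ 65.445*I)
j + J = 1798 + I*√4283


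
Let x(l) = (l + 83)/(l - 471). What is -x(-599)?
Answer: -258/535 ≈ -0.48224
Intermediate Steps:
x(l) = (83 + l)/(-471 + l)
-x(-599) = -(83 - 599)/(-471 - 599) = -(-516)/(-1070) = -(-1)*(-516)/1070 = -1*258/535 = -258/535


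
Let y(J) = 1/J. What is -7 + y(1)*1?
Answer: -6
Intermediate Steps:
-7 + y(1)*1 = -7 + 1/1 = -7 + 1*1 = -7 + 1 = -6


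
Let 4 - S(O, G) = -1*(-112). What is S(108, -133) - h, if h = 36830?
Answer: -36938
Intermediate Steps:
S(O, G) = -108 (S(O, G) = 4 - (-1)*(-112) = 4 - 1*112 = 4 - 112 = -108)
S(108, -133) - h = -108 - 1*36830 = -108 - 36830 = -36938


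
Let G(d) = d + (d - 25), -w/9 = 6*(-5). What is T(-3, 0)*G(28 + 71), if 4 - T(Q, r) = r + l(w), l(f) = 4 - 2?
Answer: 346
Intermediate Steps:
w = 270 (w = -54*(-5) = -9*(-30) = 270)
l(f) = 2
T(Q, r) = 2 - r (T(Q, r) = 4 - (r + 2) = 4 - (2 + r) = 4 + (-2 - r) = 2 - r)
G(d) = -25 + 2*d (G(d) = d + (-25 + d) = -25 + 2*d)
T(-3, 0)*G(28 + 71) = (2 - 1*0)*(-25 + 2*(28 + 71)) = (2 + 0)*(-25 + 2*99) = 2*(-25 + 198) = 2*173 = 346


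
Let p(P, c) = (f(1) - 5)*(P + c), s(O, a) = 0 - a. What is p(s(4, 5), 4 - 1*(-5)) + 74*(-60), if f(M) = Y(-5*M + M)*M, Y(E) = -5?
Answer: -4480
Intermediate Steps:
f(M) = -5*M
s(O, a) = -a
p(P, c) = -10*P - 10*c (p(P, c) = (-5*1 - 5)*(P + c) = (-5 - 5)*(P + c) = -10*(P + c) = -10*P - 10*c)
p(s(4, 5), 4 - 1*(-5)) + 74*(-60) = (-(-10)*5 - 10*(4 - 1*(-5))) + 74*(-60) = (-10*(-5) - 10*(4 + 5)) - 4440 = (50 - 10*9) - 4440 = (50 - 90) - 4440 = -40 - 4440 = -4480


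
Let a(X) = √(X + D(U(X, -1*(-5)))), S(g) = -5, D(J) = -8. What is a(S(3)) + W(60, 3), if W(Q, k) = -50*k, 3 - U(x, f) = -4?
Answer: -150 + I*√13 ≈ -150.0 + 3.6056*I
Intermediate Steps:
U(x, f) = 7 (U(x, f) = 3 - 1*(-4) = 3 + 4 = 7)
a(X) = √(-8 + X) (a(X) = √(X - 8) = √(-8 + X))
a(S(3)) + W(60, 3) = √(-8 - 5) - 50*3 = √(-13) - 150 = I*√13 - 150 = -150 + I*√13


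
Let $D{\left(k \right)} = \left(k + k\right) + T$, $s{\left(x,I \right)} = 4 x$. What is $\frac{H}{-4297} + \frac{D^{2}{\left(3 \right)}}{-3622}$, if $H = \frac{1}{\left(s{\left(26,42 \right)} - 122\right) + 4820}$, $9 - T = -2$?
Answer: $- \frac{1490821422}{18684262667} \approx -0.07979$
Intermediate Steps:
$T = 11$ ($T = 9 - -2 = 9 + 2 = 11$)
$H = \frac{1}{4802}$ ($H = \frac{1}{\left(4 \cdot 26 - 122\right) + 4820} = \frac{1}{\left(104 - 122\right) + 4820} = \frac{1}{-18 + 4820} = \frac{1}{4802} \approx 0.00020825$)
$D{\left(k \right)} = 11 + 2 k$ ($D{\left(k \right)} = \left(k + k\right) + 11 = 2 k + 11 = 11 + 2 k$)
$\frac{H}{-4297} + \frac{D^{2}{\left(3 \right)}}{-3622} = \frac{1}{4802 \left(-4297\right)} + \frac{\left(11 + 2 \cdot 3\right)^{2}}{-3622} = \frac{1}{4802} \left(- \frac{1}{4297}\right) + \left(11 + 6\right)^{2} \left(- \frac{1}{3622}\right) = - \frac{1}{20634194} + 17^{2} \left(- \frac{1}{3622}\right) = - \frac{1}{20634194} + 289 \left(- \frac{1}{3622}\right) = - \frac{1}{20634194} - \frac{289}{3622} = - \frac{1490821422}{18684262667}$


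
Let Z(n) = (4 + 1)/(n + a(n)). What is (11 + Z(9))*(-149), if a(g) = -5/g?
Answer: -131269/76 ≈ -1727.2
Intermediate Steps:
Z(n) = 5/(n - 5/n) (Z(n) = (4 + 1)/(n - 5/n) = 5/(n - 5/n))
(11 + Z(9))*(-149) = (11 + 5*9/(-5 + 9²))*(-149) = (11 + 5*9/(-5 + 81))*(-149) = (11 + 5*9/76)*(-149) = (11 + 5*9*(1/76))*(-149) = (11 + 45/76)*(-149) = (881/76)*(-149) = -131269/76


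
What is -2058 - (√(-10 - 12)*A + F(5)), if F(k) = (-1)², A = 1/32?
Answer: -2059 - I*√22/32 ≈ -2059.0 - 0.14658*I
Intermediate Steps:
A = 1/32 ≈ 0.031250
F(k) = 1
-2058 - (√(-10 - 12)*A + F(5)) = -2058 - (√(-10 - 12)*(1/32) + 1) = -2058 - (√(-22)*(1/32) + 1) = -2058 - ((I*√22)*(1/32) + 1) = -2058 - (I*√22/32 + 1) = -2058 - (1 + I*√22/32) = -2058 + (-1 - I*√22/32) = -2059 - I*√22/32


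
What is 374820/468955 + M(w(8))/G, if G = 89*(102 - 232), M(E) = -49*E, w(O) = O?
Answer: 452049776/542580935 ≈ 0.83315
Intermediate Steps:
G = -11570 (G = 89*(-130) = -11570)
374820/468955 + M(w(8))/G = 374820/468955 - 49*8/(-11570) = 374820*(1/468955) - 392*(-1/11570) = 74964/93791 + 196/5785 = 452049776/542580935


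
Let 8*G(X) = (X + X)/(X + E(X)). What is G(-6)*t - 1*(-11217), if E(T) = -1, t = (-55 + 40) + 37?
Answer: 78552/7 ≈ 11222.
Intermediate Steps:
t = 22 (t = -15 + 37 = 22)
G(X) = X/(4*(-1 + X)) (G(X) = ((X + X)/(X - 1))/8 = ((2*X)/(-1 + X))/8 = (2*X/(-1 + X))/8 = X/(4*(-1 + X)))
G(-6)*t - 1*(-11217) = ((¼)*(-6)/(-1 - 6))*22 - 1*(-11217) = ((¼)*(-6)/(-7))*22 + 11217 = ((¼)*(-6)*(-⅐))*22 + 11217 = (3/14)*22 + 11217 = 33/7 + 11217 = 78552/7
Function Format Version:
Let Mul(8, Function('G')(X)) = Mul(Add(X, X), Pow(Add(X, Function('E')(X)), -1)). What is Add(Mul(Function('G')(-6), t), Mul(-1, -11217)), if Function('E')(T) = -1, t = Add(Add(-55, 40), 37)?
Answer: Rational(78552, 7) ≈ 11222.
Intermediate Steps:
t = 22 (t = Add(-15, 37) = 22)
Function('G')(X) = Mul(Rational(1, 4), X, Pow(Add(-1, X), -1)) (Function('G')(X) = Mul(Rational(1, 8), Mul(Add(X, X), Pow(Add(X, -1), -1))) = Mul(Rational(1, 8), Mul(Mul(2, X), Pow(Add(-1, X), -1))) = Mul(Rational(1, 8), Mul(2, X, Pow(Add(-1, X), -1))) = Mul(Rational(1, 4), X, Pow(Add(-1, X), -1)))
Add(Mul(Function('G')(-6), t), Mul(-1, -11217)) = Add(Mul(Mul(Rational(1, 4), -6, Pow(Add(-1, -6), -1)), 22), Mul(-1, -11217)) = Add(Mul(Mul(Rational(1, 4), -6, Pow(-7, -1)), 22), 11217) = Add(Mul(Mul(Rational(1, 4), -6, Rational(-1, 7)), 22), 11217) = Add(Mul(Rational(3, 14), 22), 11217) = Add(Rational(33, 7), 11217) = Rational(78552, 7)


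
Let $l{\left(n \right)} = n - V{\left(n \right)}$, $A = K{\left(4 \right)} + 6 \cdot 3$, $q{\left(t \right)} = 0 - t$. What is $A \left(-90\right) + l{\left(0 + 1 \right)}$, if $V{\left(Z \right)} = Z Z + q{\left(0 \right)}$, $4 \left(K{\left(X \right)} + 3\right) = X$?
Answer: $-1440$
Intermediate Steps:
$q{\left(t \right)} = - t$
$K{\left(X \right)} = -3 + \frac{X}{4}$
$A = 16$ ($A = \left(-3 + \frac{1}{4} \cdot 4\right) + 6 \cdot 3 = \left(-3 + 1\right) + 18 = -2 + 18 = 16$)
$V{\left(Z \right)} = Z^{2}$ ($V{\left(Z \right)} = Z Z - 0 = Z^{2} + 0 = Z^{2}$)
$l{\left(n \right)} = n - n^{2}$
$A \left(-90\right) + l{\left(0 + 1 \right)} = 16 \left(-90\right) + \left(0 + 1\right) \left(1 - \left(0 + 1\right)\right) = -1440 + 1 \left(1 - 1\right) = -1440 + 1 \cdot 0 = -1440 + 0 = -1440$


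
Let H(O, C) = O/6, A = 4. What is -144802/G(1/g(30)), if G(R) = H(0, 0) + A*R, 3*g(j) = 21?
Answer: -506807/2 ≈ -2.5340e+5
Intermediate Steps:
g(j) = 7 (g(j) = (1/3)*21 = 7)
H(O, C) = O/6 (H(O, C) = O*(1/6) = O/6)
G(R) = 4*R (G(R) = (1/6)*0 + 4*R = 0 + 4*R = 4*R)
-144802/G(1/g(30)) = -144802/(4/7) = -144802/(4*(1/7)) = -144802/4/7 = -144802*7/4 = -506807/2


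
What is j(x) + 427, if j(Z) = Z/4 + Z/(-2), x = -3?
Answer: 1711/4 ≈ 427.75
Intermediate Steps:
j(Z) = -Z/4 (j(Z) = Z*(¼) + Z*(-½) = Z/4 - Z/2 = -Z/4)
j(x) + 427 = -¼*(-3) + 427 = ¾ + 427 = 1711/4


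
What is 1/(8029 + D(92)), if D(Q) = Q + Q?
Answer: 1/8213 ≈ 0.00012176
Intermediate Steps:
D(Q) = 2*Q
1/(8029 + D(92)) = 1/(8029 + 2*92) = 1/(8029 + 184) = 1/8213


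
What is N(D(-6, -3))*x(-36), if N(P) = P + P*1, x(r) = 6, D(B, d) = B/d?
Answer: 24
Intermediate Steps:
N(P) = 2*P (N(P) = P + P = 2*P)
N(D(-6, -3))*x(-36) = (2*(-6/(-3)))*6 = (2*(-6*(-⅓)))*6 = (2*2)*6 = 4*6 = 24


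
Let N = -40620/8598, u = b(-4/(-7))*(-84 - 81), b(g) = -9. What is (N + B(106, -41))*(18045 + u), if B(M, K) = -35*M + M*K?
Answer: -225591381540/1433 ≈ -1.5743e+8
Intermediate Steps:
u = 1485 (u = -9*(-84 - 81) = -9*(-165) = 1485)
B(M, K) = -35*M + K*M
N = -6770/1433 (N = -40620*1/8598 = -6770/1433 ≈ -4.7244)
(N + B(106, -41))*(18045 + u) = (-6770/1433 + 106*(-35 - 41))*(18045 + 1485) = (-6770/1433 + 106*(-76))*19530 = (-6770/1433 - 8056)*19530 = -11551018/1433*19530 = -225591381540/1433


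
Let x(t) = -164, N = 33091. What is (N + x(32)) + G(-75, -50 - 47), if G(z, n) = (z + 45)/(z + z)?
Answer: 164636/5 ≈ 32927.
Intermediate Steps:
G(z, n) = (45 + z)/(2*z) (G(z, n) = (45 + z)/((2*z)) = (45 + z)*(1/(2*z)) = (45 + z)/(2*z))
(N + x(32)) + G(-75, -50 - 47) = (33091 - 164) + (1/2)*(45 - 75)/(-75) = 32927 + (1/2)*(-1/75)*(-30) = 32927 + 1/5 = 164636/5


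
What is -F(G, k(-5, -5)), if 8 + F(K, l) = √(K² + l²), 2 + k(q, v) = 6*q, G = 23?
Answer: 8 - √1553 ≈ -31.408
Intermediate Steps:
k(q, v) = -2 + 6*q
F(K, l) = -8 + √(K² + l²)
-F(G, k(-5, -5)) = -(-8 + √(23² + (-2 + 6*(-5))²)) = -(-8 + √(529 + (-2 - 30)²)) = -(-8 + √(529 + (-32)²)) = -(-8 + √(529 + 1024)) = -(-8 + √1553) = 8 - √1553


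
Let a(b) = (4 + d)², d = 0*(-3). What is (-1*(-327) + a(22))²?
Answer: 117649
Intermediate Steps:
d = 0
a(b) = 16 (a(b) = (4 + 0)² = 4² = 16)
(-1*(-327) + a(22))² = (-1*(-327) + 16)² = (327 + 16)² = 343² = 117649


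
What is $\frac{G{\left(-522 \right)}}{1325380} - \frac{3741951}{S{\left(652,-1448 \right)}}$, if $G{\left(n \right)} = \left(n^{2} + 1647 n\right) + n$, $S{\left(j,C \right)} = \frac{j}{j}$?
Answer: $- \frac{1239876901038}{331345} \approx -3.742 \cdot 10^{6}$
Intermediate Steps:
$S{\left(j,C \right)} = 1$
$G{\left(n \right)} = n^{2} + 1648 n$
$\frac{G{\left(-522 \right)}}{1325380} - \frac{3741951}{S{\left(652,-1448 \right)}} = \frac{\left(-522\right) \left(1648 - 522\right)}{1325380} - \frac{3741951}{1} = \left(-522\right) 1126 \cdot \frac{1}{1325380} - 3741951 = \left(-587772\right) \frac{1}{1325380} - 3741951 = - \frac{146943}{331345} - 3741951 = - \frac{1239876901038}{331345}$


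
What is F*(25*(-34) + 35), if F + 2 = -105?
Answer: 87205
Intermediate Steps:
F = -107 (F = -2 - 105 = -107)
F*(25*(-34) + 35) = -107*(25*(-34) + 35) = -107*(-850 + 35) = -107*(-815) = 87205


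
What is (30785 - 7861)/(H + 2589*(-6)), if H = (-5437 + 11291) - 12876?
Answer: -5731/5639 ≈ -1.0163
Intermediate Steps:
H = -7022 (H = 5854 - 12876 = -7022)
(30785 - 7861)/(H + 2589*(-6)) = (30785 - 7861)/(-7022 + 2589*(-6)) = 22924/(-7022 - 15534) = 22924/(-22556) = 22924*(-1/22556) = -5731/5639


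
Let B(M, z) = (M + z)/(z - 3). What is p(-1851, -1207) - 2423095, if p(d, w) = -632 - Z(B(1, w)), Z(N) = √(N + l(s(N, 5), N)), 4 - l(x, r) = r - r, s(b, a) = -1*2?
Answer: -2423727 - √15115/55 ≈ -2.4237e+6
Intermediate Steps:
s(b, a) = -2
l(x, r) = 4 (l(x, r) = 4 - (r - r) = 4 - 1*0 = 4 + 0 = 4)
B(M, z) = (M + z)/(-3 + z)
Z(N) = √(4 + N) (Z(N) = √(N + 4) = √(4 + N))
p(d, w) = -632 - √(4 + (1 + w)/(-3 + w))
p(-1851, -1207) - 2423095 = (-632 - √((-11 + 5*(-1207))/(-3 - 1207))) - 2423095 = (-632 - √((-11 - 6035)/(-1210))) - 2423095 = (-632 - √(-1/1210*(-6046))) - 2423095 = (-632 - √(3023/605)) - 2423095 = (-632 - √15115/55) - 2423095 = -2423727 - √15115/55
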